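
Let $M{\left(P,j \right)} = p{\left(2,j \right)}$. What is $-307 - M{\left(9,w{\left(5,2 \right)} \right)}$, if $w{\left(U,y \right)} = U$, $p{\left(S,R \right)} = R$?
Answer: $-312$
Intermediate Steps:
$M{\left(P,j \right)} = j$
$-307 - M{\left(9,w{\left(5,2 \right)} \right)} = -307 - 5 = -312$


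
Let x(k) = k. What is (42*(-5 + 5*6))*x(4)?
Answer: 4200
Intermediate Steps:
(42*(-5 + 5*6))*x(4) = (42*(-5 + 5*6))*4 = (42*(-5 + 30))*4 = (42*25)*4 = 1050*4 = 4200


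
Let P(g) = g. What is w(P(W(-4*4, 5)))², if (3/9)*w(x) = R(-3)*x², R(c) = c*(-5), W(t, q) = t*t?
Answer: 8697308774400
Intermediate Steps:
W(t, q) = t²
R(c) = -5*c
w(x) = 45*x² (w(x) = 3*((-5*(-3))*x²) = 3*(15*x²) = 45*x²)
w(P(W(-4*4, 5)))² = (45*((-4*4)²)²)² = (45*((-16)²)²)² = (45*256²)² = (45*65536)² = 2949120² = 8697308774400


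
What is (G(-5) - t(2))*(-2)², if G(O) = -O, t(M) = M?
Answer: 12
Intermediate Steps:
(G(-5) - t(2))*(-2)² = (-1*(-5) - 1*2)*(-2)² = (5 - 2)*4 = 3*4 = 12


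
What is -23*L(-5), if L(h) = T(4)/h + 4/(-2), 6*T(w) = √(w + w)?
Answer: 46 + 23*√2/15 ≈ 48.168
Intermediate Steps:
T(w) = √2*√w/6 (T(w) = √(w + w)/6 = √(2*w)/6 = (√2*√w)/6 = √2*√w/6)
L(h) = -2 + √2/(3*h) (L(h) = (√2*√4/6)/h + 4/(-2) = ((⅙)*√2*2)/h + 4*(-½) = (√2/3)/h - 2 = √2/(3*h) - 2 = -2 + √2/(3*h))
-23*L(-5) = -23*(-2 + (⅓)*√2/(-5)) = -23*(-2 + (⅓)*√2*(-⅕)) = -23*(-2 - √2/15) = 46 + 23*√2/15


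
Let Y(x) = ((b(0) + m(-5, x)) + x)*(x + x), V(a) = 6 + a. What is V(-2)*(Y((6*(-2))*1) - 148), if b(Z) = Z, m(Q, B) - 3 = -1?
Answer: 368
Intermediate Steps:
m(Q, B) = 2 (m(Q, B) = 3 - 1 = 2)
Y(x) = 2*x*(2 + x) (Y(x) = ((0 + 2) + x)*(x + x) = (2 + x)*(2*x) = 2*x*(2 + x))
V(-2)*(Y((6*(-2))*1) - 148) = (6 - 2)*(2*((6*(-2))*1)*(2 + (6*(-2))*1) - 148) = 4*(2*(-12*1)*(2 - 12*1) - 148) = 4*(2*(-12)*(2 - 12) - 148) = 4*(2*(-12)*(-10) - 148) = 4*(240 - 148) = 4*92 = 368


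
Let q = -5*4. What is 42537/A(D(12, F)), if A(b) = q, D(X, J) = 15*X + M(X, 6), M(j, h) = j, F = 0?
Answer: -42537/20 ≈ -2126.9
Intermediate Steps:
D(X, J) = 16*X (D(X, J) = 15*X + X = 16*X)
q = -20
A(b) = -20
42537/A(D(12, F)) = 42537/(-20) = 42537*(-1/20) = -42537/20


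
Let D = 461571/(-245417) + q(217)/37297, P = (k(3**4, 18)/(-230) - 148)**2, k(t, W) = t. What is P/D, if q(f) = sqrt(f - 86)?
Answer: -183457073051770788997067452683/15677632903570516607119000 - 2615331158664551033275153*sqrt(131)/15677632903570516607119000 ≈ -11704.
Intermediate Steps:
q(f) = sqrt(-86 + f)
P = 1164242641/52900 (P = (3**4/(-230) - 148)**2 = (81*(-1/230) - 148)**2 = (-81/230 - 148)**2 = (-34121/230)**2 = 1164242641/52900 ≈ 22008.)
D = -461571/245417 + sqrt(131)/37297 (D = 461571/(-245417) + sqrt(-86 + 217)/37297 = 461571*(-1/245417) + sqrt(131)*(1/37297) = -461571/245417 + sqrt(131)/37297 ≈ -1.8805)
P/D = 1164242641/(52900*(-461571/245417 + sqrt(131)/37297))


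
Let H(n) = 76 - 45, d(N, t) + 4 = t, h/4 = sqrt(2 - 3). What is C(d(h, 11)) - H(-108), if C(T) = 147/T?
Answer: -10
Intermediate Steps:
h = 4*I (h = 4*sqrt(2 - 3) = 4*sqrt(-1) = 4*I ≈ 4.0*I)
d(N, t) = -4 + t
H(n) = 31
C(d(h, 11)) - H(-108) = 147/(-4 + 11) - 1*31 = 147/7 - 31 = 147*(1/7) - 31 = 21 - 31 = -10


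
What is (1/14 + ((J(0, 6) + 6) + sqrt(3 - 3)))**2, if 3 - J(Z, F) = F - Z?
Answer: 1849/196 ≈ 9.4337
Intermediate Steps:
J(Z, F) = 3 + Z - F (J(Z, F) = 3 - (F - Z) = 3 + (Z - F) = 3 + Z - F)
(1/14 + ((J(0, 6) + 6) + sqrt(3 - 3)))**2 = (1/14 + (((3 + 0 - 1*6) + 6) + sqrt(3 - 3)))**2 = (1/14 + (((3 + 0 - 6) + 6) + sqrt(0)))**2 = (1/14 + ((-3 + 6) + 0))**2 = (1/14 + (3 + 0))**2 = (1/14 + 3)**2 = (43/14)**2 = 1849/196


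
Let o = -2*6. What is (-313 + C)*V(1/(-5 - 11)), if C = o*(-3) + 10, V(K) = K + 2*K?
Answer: 801/16 ≈ 50.063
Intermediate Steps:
V(K) = 3*K
o = -12
C = 46 (C = -12*(-3) + 10 = 36 + 10 = 46)
(-313 + C)*V(1/(-5 - 11)) = (-313 + 46)*(3/(-5 - 11)) = -801/(-16) = -801*(-1)/16 = -267*(-3/16) = 801/16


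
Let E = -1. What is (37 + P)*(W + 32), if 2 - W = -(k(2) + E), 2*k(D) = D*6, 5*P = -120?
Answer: 507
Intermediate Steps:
P = -24 (P = (⅕)*(-120) = -24)
k(D) = 3*D (k(D) = (D*6)/2 = (6*D)/2 = 3*D)
W = 7 (W = 2 - (-1)*(3*2 - 1) = 2 - (-1)*(6 - 1) = 2 - (-1)*5 = 2 - 1*(-5) = 2 + 5 = 7)
(37 + P)*(W + 32) = (37 - 24)*(7 + 32) = 13*39 = 507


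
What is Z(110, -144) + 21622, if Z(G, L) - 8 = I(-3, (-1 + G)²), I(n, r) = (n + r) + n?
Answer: 33505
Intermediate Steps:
I(n, r) = r + 2*n
Z(G, L) = 2 + (-1 + G)² (Z(G, L) = 8 + ((-1 + G)² + 2*(-3)) = 8 + ((-1 + G)² - 6) = 8 + (-6 + (-1 + G)²) = 2 + (-1 + G)²)
Z(110, -144) + 21622 = (2 + (-1 + 110)²) + 21622 = (2 + 109²) + 21622 = (2 + 11881) + 21622 = 11883 + 21622 = 33505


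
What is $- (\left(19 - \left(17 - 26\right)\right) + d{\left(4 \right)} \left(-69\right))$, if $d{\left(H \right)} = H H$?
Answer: $1076$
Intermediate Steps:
$d{\left(H \right)} = H^{2}$
$- (\left(19 - \left(17 - 26\right)\right) + d{\left(4 \right)} \left(-69\right)) = - (\left(19 - \left(17 - 26\right)\right) + 4^{2} \left(-69\right)) = - (\left(19 - \left(17 - 26\right)\right) + 16 \left(-69\right)) = - (\left(19 - -9\right) - 1104) = - (\left(19 + 9\right) - 1104) = - (28 - 1104) = \left(-1\right) \left(-1076\right) = 1076$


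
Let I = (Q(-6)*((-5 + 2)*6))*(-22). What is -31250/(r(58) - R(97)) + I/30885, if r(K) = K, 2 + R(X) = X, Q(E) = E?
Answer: 321689446/380915 ≈ 844.52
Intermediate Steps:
R(X) = -2 + X
I = -2376 (I = -6*(-5 + 2)*6*(-22) = -(-18)*6*(-22) = -6*(-18)*(-22) = 108*(-22) = -2376)
-31250/(r(58) - R(97)) + I/30885 = -31250/(58 - (-2 + 97)) - 2376/30885 = -31250/(58 - 1*95) - 2376*1/30885 = -31250/(58 - 95) - 792/10295 = -31250/(-37) - 792/10295 = -31250*(-1/37) - 792/10295 = 31250/37 - 792/10295 = 321689446/380915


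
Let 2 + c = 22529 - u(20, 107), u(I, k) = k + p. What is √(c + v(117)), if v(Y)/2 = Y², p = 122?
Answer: 2*√12419 ≈ 222.88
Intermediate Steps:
u(I, k) = 122 + k (u(I, k) = k + 122 = 122 + k)
v(Y) = 2*Y²
c = 22298 (c = -2 + (22529 - (122 + 107)) = -2 + (22529 - 1*229) = -2 + (22529 - 229) = -2 + 22300 = 22298)
√(c + v(117)) = √(22298 + 2*117²) = √(22298 + 2*13689) = √(22298 + 27378) = √49676 = 2*√12419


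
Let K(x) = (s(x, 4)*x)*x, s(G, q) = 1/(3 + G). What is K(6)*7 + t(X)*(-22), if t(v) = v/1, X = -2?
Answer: 72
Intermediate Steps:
t(v) = v (t(v) = v*1 = v)
K(x) = x²/(3 + x) (K(x) = (x/(3 + x))*x = x²/(3 + x))
K(6)*7 + t(X)*(-22) = (6²/(3 + 6))*7 - 2*(-22) = (36/9)*7 + 44 = (36*(⅑))*7 + 44 = 4*7 + 44 = 28 + 44 = 72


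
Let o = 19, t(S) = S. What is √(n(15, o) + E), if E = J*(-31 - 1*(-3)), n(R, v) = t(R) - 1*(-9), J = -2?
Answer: 4*√5 ≈ 8.9443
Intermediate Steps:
n(R, v) = 9 + R (n(R, v) = R - 1*(-9) = R + 9 = 9 + R)
E = 56 (E = -2*(-31 - 1*(-3)) = -2*(-31 + 3) = -2*(-28) = 56)
√(n(15, o) + E) = √((9 + 15) + 56) = √(24 + 56) = √80 = 4*√5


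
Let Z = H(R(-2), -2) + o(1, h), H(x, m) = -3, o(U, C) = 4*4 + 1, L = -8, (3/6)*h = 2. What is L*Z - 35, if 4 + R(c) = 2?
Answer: -147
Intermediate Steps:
h = 4 (h = 2*2 = 4)
R(c) = -2 (R(c) = -4 + 2 = -2)
o(U, C) = 17 (o(U, C) = 16 + 1 = 17)
Z = 14 (Z = -3 + 17 = 14)
L*Z - 35 = -8*14 - 35 = -112 - 35 = -147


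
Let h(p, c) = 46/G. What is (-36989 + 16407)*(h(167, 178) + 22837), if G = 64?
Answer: -7520734837/16 ≈ -4.7005e+8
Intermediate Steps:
h(p, c) = 23/32 (h(p, c) = 46/64 = 46*(1/64) = 23/32)
(-36989 + 16407)*(h(167, 178) + 22837) = (-36989 + 16407)*(23/32 + 22837) = -20582*730807/32 = -7520734837/16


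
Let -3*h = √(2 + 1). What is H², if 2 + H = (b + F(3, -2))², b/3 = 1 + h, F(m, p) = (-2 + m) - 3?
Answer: 16 - 8*√3 ≈ 2.1436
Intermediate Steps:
F(m, p) = -5 + m
h = -√3/3 (h = -√(2 + 1)/3 = -√3/3 ≈ -0.57735)
b = 3 - √3 (b = 3*(1 - √3/3) = 3 - √3 ≈ 1.2680)
H = -2 + (1 - √3)² (H = -2 + ((3 - √3) + (-5 + 3))² = -2 + ((3 - √3) - 2)² = -2 + (1 - √3)² ≈ -1.4641)
H² = (2 - 2*√3)²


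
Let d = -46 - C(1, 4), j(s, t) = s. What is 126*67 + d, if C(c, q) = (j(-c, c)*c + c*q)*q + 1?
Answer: 8383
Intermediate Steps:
C(c, q) = 1 + q*(-c**2 + c*q) (C(c, q) = ((-c)*c + c*q)*q + 1 = (-c**2 + c*q)*q + 1 = q*(-c**2 + c*q) + 1 = 1 + q*(-c**2 + c*q))
d = -59 (d = -46 - (1 + 1*4**2 - 1*4*1**2) = -46 - (1 + 1*16 - 1*4*1) = -46 - (1 + 16 - 4) = -46 - 1*13 = -46 - 13 = -59)
126*67 + d = 126*67 - 59 = 8442 - 59 = 8383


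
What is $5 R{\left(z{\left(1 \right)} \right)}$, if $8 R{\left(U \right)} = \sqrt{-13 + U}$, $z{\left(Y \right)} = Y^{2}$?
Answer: $\frac{5 i \sqrt{3}}{4} \approx 2.1651 i$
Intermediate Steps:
$R{\left(U \right)} = \frac{\sqrt{-13 + U}}{8}$
$5 R{\left(z{\left(1 \right)} \right)} = 5 \frac{\sqrt{-13 + 1^{2}}}{8} = 5 \frac{\sqrt{-13 + 1}}{8} = 5 \frac{\sqrt{-12}}{8} = 5 \frac{2 i \sqrt{3}}{8} = 5 \frac{i \sqrt{3}}{4} = \frac{5 i \sqrt{3}}{4}$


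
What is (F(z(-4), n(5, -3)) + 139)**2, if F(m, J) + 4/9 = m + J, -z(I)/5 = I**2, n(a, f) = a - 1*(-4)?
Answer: 369664/81 ≈ 4563.8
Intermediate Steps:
n(a, f) = 4 + a (n(a, f) = a + 4 = 4 + a)
z(I) = -5*I**2
F(m, J) = -4/9 + J + m (F(m, J) = -4/9 + (m + J) = -4/9 + (J + m) = -4/9 + J + m)
(F(z(-4), n(5, -3)) + 139)**2 = ((-4/9 + (4 + 5) - 5*(-4)**2) + 139)**2 = ((-4/9 + 9 - 5*16) + 139)**2 = ((-4/9 + 9 - 80) + 139)**2 = (-643/9 + 139)**2 = (608/9)**2 = 369664/81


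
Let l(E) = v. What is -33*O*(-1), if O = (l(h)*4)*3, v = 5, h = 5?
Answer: 1980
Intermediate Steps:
l(E) = 5
O = 60 (O = (5*4)*3 = 20*3 = 60)
-33*O*(-1) = -33*60*(-1) = -1980*(-1) = 1980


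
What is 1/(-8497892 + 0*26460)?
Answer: -1/8497892 ≈ -1.1768e-7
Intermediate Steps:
1/(-8497892 + 0*26460) = 1/(-8497892 + 0) = 1/(-8497892) = -1/8497892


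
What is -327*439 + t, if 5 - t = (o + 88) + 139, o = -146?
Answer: -143629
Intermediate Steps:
t = -76 (t = 5 - ((-146 + 88) + 139) = 5 - (-58 + 139) = 5 - 1*81 = 5 - 81 = -76)
-327*439 + t = -327*439 - 76 = -143553 - 76 = -143629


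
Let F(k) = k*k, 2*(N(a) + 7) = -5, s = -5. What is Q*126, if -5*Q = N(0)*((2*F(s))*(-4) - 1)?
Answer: -240597/5 ≈ -48119.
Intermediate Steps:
N(a) = -19/2 (N(a) = -7 + (1/2)*(-5) = -7 - 5/2 = -19/2)
F(k) = k**2
Q = -3819/10 (Q = -(-19)*((2*(-5)**2)*(-4) - 1)/10 = -(-19)*((2*25)*(-4) - 1)/10 = -(-19)*(50*(-4) - 1)/10 = -(-19)*(-200 - 1)/10 = -(-19)*(-201)/10 = -1/5*3819/2 = -3819/10 ≈ -381.90)
Q*126 = -3819/10*126 = -240597/5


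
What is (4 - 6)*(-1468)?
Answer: 2936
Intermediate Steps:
(4 - 6)*(-1468) = -2*(-1468) = 2936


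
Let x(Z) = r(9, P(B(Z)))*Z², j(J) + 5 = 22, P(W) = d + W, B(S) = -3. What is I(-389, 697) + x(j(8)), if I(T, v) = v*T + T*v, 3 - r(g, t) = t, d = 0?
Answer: -540532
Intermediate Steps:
P(W) = W (P(W) = 0 + W = W)
r(g, t) = 3 - t
I(T, v) = 2*T*v (I(T, v) = T*v + T*v = 2*T*v)
j(J) = 17 (j(J) = -5 + 22 = 17)
x(Z) = 6*Z² (x(Z) = (3 - 1*(-3))*Z² = (3 + 3)*Z² = 6*Z²)
I(-389, 697) + x(j(8)) = 2*(-389)*697 + 6*17² = -542266 + 6*289 = -542266 + 1734 = -540532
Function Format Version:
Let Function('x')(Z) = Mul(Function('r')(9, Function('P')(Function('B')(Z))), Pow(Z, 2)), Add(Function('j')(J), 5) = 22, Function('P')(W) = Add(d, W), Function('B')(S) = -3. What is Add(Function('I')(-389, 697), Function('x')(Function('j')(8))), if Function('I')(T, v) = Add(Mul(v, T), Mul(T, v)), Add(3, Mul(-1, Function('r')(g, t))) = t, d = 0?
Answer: -540532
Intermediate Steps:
Function('P')(W) = W (Function('P')(W) = Add(0, W) = W)
Function('r')(g, t) = Add(3, Mul(-1, t))
Function('I')(T, v) = Mul(2, T, v) (Function('I')(T, v) = Add(Mul(T, v), Mul(T, v)) = Mul(2, T, v))
Function('j')(J) = 17 (Function('j')(J) = Add(-5, 22) = 17)
Function('x')(Z) = Mul(6, Pow(Z, 2)) (Function('x')(Z) = Mul(Add(3, Mul(-1, -3)), Pow(Z, 2)) = Mul(Add(3, 3), Pow(Z, 2)) = Mul(6, Pow(Z, 2)))
Add(Function('I')(-389, 697), Function('x')(Function('j')(8))) = Add(Mul(2, -389, 697), Mul(6, Pow(17, 2))) = Add(-542266, Mul(6, 289)) = Add(-542266, 1734) = -540532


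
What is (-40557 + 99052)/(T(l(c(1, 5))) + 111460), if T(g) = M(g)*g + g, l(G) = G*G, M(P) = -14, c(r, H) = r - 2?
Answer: 58495/111447 ≈ 0.52487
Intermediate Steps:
c(r, H) = -2 + r
l(G) = G**2
T(g) = -13*g (T(g) = -14*g + g = -13*g)
(-40557 + 99052)/(T(l(c(1, 5))) + 111460) = (-40557 + 99052)/(-13*(-2 + 1)**2 + 111460) = 58495/(-13*(-1)**2 + 111460) = 58495/(-13*1 + 111460) = 58495/(-13 + 111460) = 58495/111447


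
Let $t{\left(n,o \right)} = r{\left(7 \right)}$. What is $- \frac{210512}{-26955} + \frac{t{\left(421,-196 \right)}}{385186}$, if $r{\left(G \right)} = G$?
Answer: $\frac{81086463917}{10382688630} \approx 7.8098$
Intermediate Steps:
$t{\left(n,o \right)} = 7$
$- \frac{210512}{-26955} + \frac{t{\left(421,-196 \right)}}{385186} = - \frac{210512}{-26955} + \frac{7}{385186} = \left(-210512\right) \left(- \frac{1}{26955}\right) + 7 \cdot \frac{1}{385186} = \frac{210512}{26955} + \frac{7}{385186} = \frac{81086463917}{10382688630}$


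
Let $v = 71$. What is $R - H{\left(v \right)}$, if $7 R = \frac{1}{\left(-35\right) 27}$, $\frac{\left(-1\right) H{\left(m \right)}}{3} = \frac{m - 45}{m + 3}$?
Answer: $\frac{257948}{244755} \approx 1.0539$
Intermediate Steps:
$H{\left(m \right)} = - \frac{3 \left(-45 + m\right)}{3 + m}$ ($H{\left(m \right)} = - 3 \frac{m - 45}{m + 3} = - 3 \frac{-45 + m}{3 + m} = - \frac{3 \left(-45 + m\right)}{3 + m}$)
$R = - \frac{1}{6615}$ ($R = \frac{1}{7 \left(\left(-35\right) 27\right)} = \frac{1}{7 \left(-945\right)} = \frac{1}{7} \left(- \frac{1}{945}\right) = - \frac{1}{6615} \approx -0.00015117$)
$R - H{\left(v \right)} = - \frac{1}{6615} - \frac{3 \left(45 - 71\right)}{3 + 71} = - \frac{1}{6615} - \frac{3 \left(45 - 71\right)}{74} = - \frac{1}{6615} - 3 \cdot \frac{1}{74} \left(-26\right) = - \frac{1}{6615} - - \frac{39}{37} = - \frac{1}{6615} + \frac{39}{37} = \frac{257948}{244755}$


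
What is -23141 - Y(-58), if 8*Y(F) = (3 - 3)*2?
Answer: -23141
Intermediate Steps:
Y(F) = 0 (Y(F) = ((3 - 3)*2)/8 = (0*2)/8 = (⅛)*0 = 0)
-23141 - Y(-58) = -23141 - 1*0 = -23141 + 0 = -23141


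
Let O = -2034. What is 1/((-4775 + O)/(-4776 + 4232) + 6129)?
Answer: 544/3340985 ≈ 0.00016283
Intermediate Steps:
1/((-4775 + O)/(-4776 + 4232) + 6129) = 1/((-4775 - 2034)/(-4776 + 4232) + 6129) = 1/(-6809/(-544) + 6129) = 1/(-6809*(-1/544) + 6129) = 1/(6809/544 + 6129) = 1/(3340985/544) = 544/3340985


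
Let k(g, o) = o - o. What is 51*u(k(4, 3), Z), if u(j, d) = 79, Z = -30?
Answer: 4029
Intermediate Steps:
k(g, o) = 0
51*u(k(4, 3), Z) = 51*79 = 4029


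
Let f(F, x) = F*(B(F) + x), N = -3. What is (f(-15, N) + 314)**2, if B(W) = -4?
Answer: 175561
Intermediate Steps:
f(F, x) = F*(-4 + x)
(f(-15, N) + 314)**2 = (-15*(-4 - 3) + 314)**2 = (-15*(-7) + 314)**2 = (105 + 314)**2 = 419**2 = 175561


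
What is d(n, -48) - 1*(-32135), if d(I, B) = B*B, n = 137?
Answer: 34439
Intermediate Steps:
d(I, B) = B**2
d(n, -48) - 1*(-32135) = (-48)**2 - 1*(-32135) = 2304 + 32135 = 34439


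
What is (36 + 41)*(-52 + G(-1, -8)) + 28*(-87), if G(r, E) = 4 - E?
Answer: -5516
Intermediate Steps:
(36 + 41)*(-52 + G(-1, -8)) + 28*(-87) = (36 + 41)*(-52 + (4 - 1*(-8))) + 28*(-87) = 77*(-52 + (4 + 8)) - 2436 = 77*(-52 + 12) - 2436 = 77*(-40) - 2436 = -3080 - 2436 = -5516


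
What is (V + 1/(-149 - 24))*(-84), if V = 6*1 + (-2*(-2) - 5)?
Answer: -72576/173 ≈ -419.51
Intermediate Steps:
V = 5 (V = 6 + (4 - 5) = 6 - 1 = 5)
(V + 1/(-149 - 24))*(-84) = (5 + 1/(-149 - 24))*(-84) = (5 + 1/(-173))*(-84) = (5 - 1/173)*(-84) = (864/173)*(-84) = -72576/173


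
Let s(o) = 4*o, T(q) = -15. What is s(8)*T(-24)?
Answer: -480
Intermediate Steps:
s(8)*T(-24) = (4*8)*(-15) = 32*(-15) = -480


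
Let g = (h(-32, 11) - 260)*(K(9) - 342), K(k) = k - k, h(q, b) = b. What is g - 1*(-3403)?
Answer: 88561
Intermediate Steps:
K(k) = 0
g = 85158 (g = (11 - 260)*(0 - 342) = -249*(-342) = 85158)
g - 1*(-3403) = 85158 - 1*(-3403) = 85158 + 3403 = 88561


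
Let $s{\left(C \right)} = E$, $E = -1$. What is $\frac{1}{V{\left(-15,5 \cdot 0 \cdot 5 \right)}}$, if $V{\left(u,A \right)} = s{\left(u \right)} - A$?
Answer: $-1$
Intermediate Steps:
$s{\left(C \right)} = -1$
$V{\left(u,A \right)} = -1 - A$
$\frac{1}{V{\left(-15,5 \cdot 0 \cdot 5 \right)}} = \frac{1}{-1 - 5 \cdot 0 \cdot 5} = \frac{1}{-1 - 0 \cdot 5} = \frac{1}{-1 - 0} = \frac{1}{-1 + 0} = \frac{1}{-1} = -1$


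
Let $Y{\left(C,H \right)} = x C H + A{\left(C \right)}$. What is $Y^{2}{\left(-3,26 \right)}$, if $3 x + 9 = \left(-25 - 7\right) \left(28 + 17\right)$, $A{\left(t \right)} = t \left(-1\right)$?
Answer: $1419556329$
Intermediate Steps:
$A{\left(t \right)} = - t$
$x = -483$ ($x = -3 + \frac{\left(-25 - 7\right) \left(28 + 17\right)}{3} = -3 + \frac{\left(-32\right) 45}{3} = -3 + \frac{1}{3} \left(-1440\right) = -3 - 480 = -483$)
$Y{\left(C,H \right)} = - C - 483 C H$ ($Y{\left(C,H \right)} = - 483 C H - C = - C - 483 C H$)
$Y^{2}{\left(-3,26 \right)} = \left(- 3 \left(-1 - 12558\right)\right)^{2} = \left(\left(-3\right) \left(-12559\right)\right)^{2} = 37677^{2} = 1419556329$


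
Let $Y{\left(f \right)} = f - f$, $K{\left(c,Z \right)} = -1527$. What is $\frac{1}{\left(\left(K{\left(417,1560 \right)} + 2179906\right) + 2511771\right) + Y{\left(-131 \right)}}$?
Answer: $\frac{1}{4690150} \approx 2.1321 \cdot 10^{-7}$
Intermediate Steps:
$Y{\left(f \right)} = 0$
$\frac{1}{\left(\left(K{\left(417,1560 \right)} + 2179906\right) + 2511771\right) + Y{\left(-131 \right)}} = \frac{1}{\left(\left(-1527 + 2179906\right) + 2511771\right) + 0} = \frac{1}{\left(2178379 + 2511771\right) + 0} = \frac{1}{4690150 + 0} = \frac{1}{4690150}$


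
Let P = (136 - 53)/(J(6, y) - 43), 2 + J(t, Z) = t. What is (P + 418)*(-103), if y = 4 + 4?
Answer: -1670557/39 ≈ -42835.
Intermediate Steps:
y = 8
J(t, Z) = -2 + t
P = -83/39 (P = (136 - 53)/((-2 + 6) - 43) = 83/(4 - 43) = 83/(-39) = 83*(-1/39) = -83/39 ≈ -2.1282)
(P + 418)*(-103) = (-83/39 + 418)*(-103) = (16219/39)*(-103) = -1670557/39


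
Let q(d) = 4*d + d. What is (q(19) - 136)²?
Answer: 1681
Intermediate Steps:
q(d) = 5*d
(q(19) - 136)² = (5*19 - 136)² = (95 - 136)² = (-41)² = 1681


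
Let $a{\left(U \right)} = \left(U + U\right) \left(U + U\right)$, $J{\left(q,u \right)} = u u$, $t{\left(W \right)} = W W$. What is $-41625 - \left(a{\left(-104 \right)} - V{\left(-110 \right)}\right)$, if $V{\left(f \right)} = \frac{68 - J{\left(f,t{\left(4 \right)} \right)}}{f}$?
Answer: $- \frac{4668801}{55} \approx -84887.0$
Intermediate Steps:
$t{\left(W \right)} = W^{2}$
$J{\left(q,u \right)} = u^{2}$
$V{\left(f \right)} = - \frac{188}{f}$ ($V{\left(f \right)} = \frac{68 - \left(4^{2}\right)^{2}}{f} = \frac{68 - 16^{2}}{f} = \frac{68 - 256}{f} = - \frac{188}{f}$)
$a{\left(U \right)} = 4 U^{2}$ ($a{\left(U \right)} = 2 U 2 U = 4 U^{2}$)
$-41625 - \left(a{\left(-104 \right)} - V{\left(-110 \right)}\right) = -41625 - \left(4 \left(-104\right)^{2} - - \frac{188}{-110}\right) = -41625 - \left(4 \cdot 10816 - \left(-188\right) \left(- \frac{1}{110}\right)\right) = -41625 - \left(43264 - \frac{94}{55}\right) = -41625 - \frac{2379426}{55} = - \frac{4668801}{55}$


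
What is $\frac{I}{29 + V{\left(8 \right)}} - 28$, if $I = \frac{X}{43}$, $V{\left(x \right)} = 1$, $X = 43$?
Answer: $- \frac{839}{30} \approx -27.967$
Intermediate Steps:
$I = 1$ ($I = \frac{43}{43} = 43 \cdot \frac{1}{43} = 1$)
$\frac{I}{29 + V{\left(8 \right)}} - 28 = \frac{1}{29 + 1} \cdot 1 - 28 = \frac{1}{30} \cdot 1 - 28 = \frac{1}{30} - 28 = - \frac{839}{30}$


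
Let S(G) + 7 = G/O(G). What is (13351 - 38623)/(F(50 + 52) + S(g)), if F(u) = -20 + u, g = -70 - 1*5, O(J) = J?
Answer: -6318/19 ≈ -332.53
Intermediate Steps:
g = -75 (g = -70 - 5 = -75)
S(G) = -6 (S(G) = -7 + G/G = -7 + 1 = -6)
(13351 - 38623)/(F(50 + 52) + S(g)) = (13351 - 38623)/((-20 + (50 + 52)) - 6) = -25272/((-20 + 102) - 6) = -25272/(82 - 6) = -25272/76 = -25272*1/76 = -6318/19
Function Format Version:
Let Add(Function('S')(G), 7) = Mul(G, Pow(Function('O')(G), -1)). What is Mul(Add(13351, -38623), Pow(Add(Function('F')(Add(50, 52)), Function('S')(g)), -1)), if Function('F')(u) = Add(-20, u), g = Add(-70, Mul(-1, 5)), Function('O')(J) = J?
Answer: Rational(-6318, 19) ≈ -332.53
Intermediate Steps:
g = -75 (g = Add(-70, -5) = -75)
Function('S')(G) = -6 (Function('S')(G) = Add(-7, Mul(G, Pow(G, -1))) = Add(-7, 1) = -6)
Mul(Add(13351, -38623), Pow(Add(Function('F')(Add(50, 52)), Function('S')(g)), -1)) = Mul(Add(13351, -38623), Pow(Add(Add(-20, Add(50, 52)), -6), -1)) = Mul(-25272, Pow(Add(Add(-20, 102), -6), -1)) = Mul(-25272, Pow(Add(82, -6), -1)) = Mul(-25272, Pow(76, -1)) = Mul(-25272, Rational(1, 76)) = Rational(-6318, 19)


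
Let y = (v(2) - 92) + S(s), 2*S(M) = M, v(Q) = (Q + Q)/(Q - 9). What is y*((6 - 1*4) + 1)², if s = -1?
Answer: -11727/14 ≈ -837.64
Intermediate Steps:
v(Q) = 2*Q/(-9 + Q) (v(Q) = (2*Q)/(-9 + Q) = 2*Q/(-9 + Q))
S(M) = M/2
y = -1303/14 (y = (2*2/(-9 + 2) - 92) + (½)*(-1) = (2*2/(-7) - 92) - ½ = (2*2*(-⅐) - 92) - ½ = (-4/7 - 92) - ½ = -648/7 - ½ = -1303/14 ≈ -93.071)
y*((6 - 1*4) + 1)² = -1303*((6 - 1*4) + 1)²/14 = -1303*((6 - 4) + 1)²/14 = -1303*(2 + 1)²/14 = -1303/14*3² = -1303/14*9 = -11727/14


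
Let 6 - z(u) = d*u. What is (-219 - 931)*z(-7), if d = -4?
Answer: 25300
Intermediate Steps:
z(u) = 6 + 4*u (z(u) = 6 - (-4)*u = 6 + 4*u)
(-219 - 931)*z(-7) = (-219 - 931)*(6 + 4*(-7)) = -1150*(6 - 28) = -1150*(-22) = 25300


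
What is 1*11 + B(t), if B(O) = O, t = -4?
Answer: 7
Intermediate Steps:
1*11 + B(t) = 1*11 - 4 = 11 - 4 = 7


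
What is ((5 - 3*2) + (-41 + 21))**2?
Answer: 441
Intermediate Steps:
((5 - 3*2) + (-41 + 21))**2 = ((5 - 6) - 20)**2 = (-1 - 20)**2 = (-21)**2 = 441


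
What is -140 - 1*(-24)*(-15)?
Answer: -500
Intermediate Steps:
-140 - 1*(-24)*(-15) = -140 + 24*(-15) = -140 - 360 = -500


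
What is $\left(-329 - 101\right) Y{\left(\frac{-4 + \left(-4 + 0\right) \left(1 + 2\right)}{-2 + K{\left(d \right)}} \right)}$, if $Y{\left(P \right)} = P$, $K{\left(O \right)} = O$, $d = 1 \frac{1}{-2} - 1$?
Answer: $- \frac{13760}{7} \approx -1965.7$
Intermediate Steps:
$d = - \frac{3}{2}$ ($d = 1 \left(- \frac{1}{2}\right) - 1 = - \frac{1}{2} - 1 = - \frac{3}{2} \approx -1.5$)
$\left(-329 - 101\right) Y{\left(\frac{-4 + \left(-4 + 0\right) \left(1 + 2\right)}{-2 + K{\left(d \right)}} \right)} = \left(-329 - 101\right) \frac{-4 + \left(-4 + 0\right) \left(1 + 2\right)}{-2 - \frac{3}{2}} = - 430 \frac{-4 - 12}{- \frac{7}{2}} = - 430 \left(-4 - 12\right) \left(- \frac{2}{7}\right) = - 430 \left(\left(-16\right) \left(- \frac{2}{7}\right)\right) = \left(-430\right) \frac{32}{7} = - \frac{13760}{7}$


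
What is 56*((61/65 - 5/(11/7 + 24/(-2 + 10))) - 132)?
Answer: -1924181/260 ≈ -7400.7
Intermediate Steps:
56*((61/65 - 5/(11/7 + 24/(-2 + 10))) - 132) = 56*((61*(1/65) - 5/(11*(⅐) + 24/8)) - 132) = 56*((61/65 - 5/(11/7 + 24*(⅛))) - 132) = 56*((61/65 - 5/(11/7 + 3)) - 132) = 56*((61/65 - 5/32/7) - 132) = 56*((61/65 - 5*7/32) - 132) = 56*((61/65 - 35/32) - 132) = 56*(-323/2080 - 132) = 56*(-274883/2080) = -1924181/260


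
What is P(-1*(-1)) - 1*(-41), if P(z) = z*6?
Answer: 47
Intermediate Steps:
P(z) = 6*z
P(-1*(-1)) - 1*(-41) = 6*(-1*(-1)) - 1*(-41) = 6*1 + 41 = 6 + 41 = 47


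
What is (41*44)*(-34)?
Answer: -61336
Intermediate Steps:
(41*44)*(-34) = 1804*(-34) = -61336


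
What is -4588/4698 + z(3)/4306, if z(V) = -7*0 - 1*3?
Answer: -9885011/10114794 ≈ -0.97728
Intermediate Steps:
z(V) = -3 (z(V) = 0 - 3 = -3)
-4588/4698 + z(3)/4306 = -4588/4698 - 3/4306 = -4588*1/4698 - 3*1/4306 = -2294/2349 - 3/4306 = -9885011/10114794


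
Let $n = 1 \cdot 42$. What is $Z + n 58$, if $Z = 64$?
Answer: $2500$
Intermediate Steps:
$n = 42$
$Z + n 58 = 64 + 42 \cdot 58 = 64 + 2436 = 2500$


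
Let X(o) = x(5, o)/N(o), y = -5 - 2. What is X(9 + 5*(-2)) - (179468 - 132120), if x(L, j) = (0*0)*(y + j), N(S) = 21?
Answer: -47348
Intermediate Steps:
y = -7
x(L, j) = 0 (x(L, j) = (0*0)*(-7 + j) = 0*(-7 + j) = 0)
X(o) = 0 (X(o) = 0/21 = 0*(1/21) = 0)
X(9 + 5*(-2)) - (179468 - 132120) = 0 - (179468 - 132120) = 0 - 1*47348 = 0 - 47348 = -47348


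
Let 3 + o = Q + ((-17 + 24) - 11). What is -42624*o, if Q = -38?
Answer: 1918080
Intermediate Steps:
o = -45 (o = -3 + (-38 + ((-17 + 24) - 11)) = -3 + (-38 + (7 - 11)) = -3 + (-38 - 4) = -3 - 42 = -45)
-42624*o = -42624*(-45) = 1918080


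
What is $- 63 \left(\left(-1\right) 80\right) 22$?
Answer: $110880$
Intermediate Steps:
$- 63 \left(\left(-1\right) 80\right) 22 = \left(-63\right) \left(-80\right) 22 = 5040 \cdot 22 = 110880$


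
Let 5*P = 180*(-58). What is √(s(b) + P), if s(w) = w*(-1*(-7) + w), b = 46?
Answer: 5*√14 ≈ 18.708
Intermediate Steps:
P = -2088 (P = (180*(-58))/5 = (⅕)*(-10440) = -2088)
s(w) = w*(7 + w)
√(s(b) + P) = √(46*(7 + 46) - 2088) = √(46*53 - 2088) = √(2438 - 2088) = √350 = 5*√14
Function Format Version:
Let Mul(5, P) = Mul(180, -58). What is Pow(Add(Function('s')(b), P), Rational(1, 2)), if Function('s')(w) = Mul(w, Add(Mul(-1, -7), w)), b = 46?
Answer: Mul(5, Pow(14, Rational(1, 2))) ≈ 18.708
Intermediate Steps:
P = -2088 (P = Mul(Rational(1, 5), Mul(180, -58)) = Mul(Rational(1, 5), -10440) = -2088)
Function('s')(w) = Mul(w, Add(7, w))
Pow(Add(Function('s')(b), P), Rational(1, 2)) = Pow(Add(Mul(46, Add(7, 46)), -2088), Rational(1, 2)) = Pow(Add(Mul(46, 53), -2088), Rational(1, 2)) = Pow(Add(2438, -2088), Rational(1, 2)) = Pow(350, Rational(1, 2)) = Mul(5, Pow(14, Rational(1, 2)))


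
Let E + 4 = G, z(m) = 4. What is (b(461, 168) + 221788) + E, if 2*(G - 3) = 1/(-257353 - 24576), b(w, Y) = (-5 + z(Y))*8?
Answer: 125051863381/563858 ≈ 2.2178e+5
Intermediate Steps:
b(w, Y) = -8 (b(w, Y) = (-5 + 4)*8 = -1*8 = -8)
G = 1691573/563858 (G = 3 + 1/(2*(-257353 - 24576)) = 3 + (1/2)/(-281929) = 3 + (1/2)*(-1/281929) = 3 - 1/563858 = 1691573/563858 ≈ 3.0000)
E = -563859/563858 (E = -4 + 1691573/563858 = -563859/563858 ≈ -1.0000)
(b(461, 168) + 221788) + E = (-8 + 221788) - 563859/563858 = 221780 - 563859/563858 = 125051863381/563858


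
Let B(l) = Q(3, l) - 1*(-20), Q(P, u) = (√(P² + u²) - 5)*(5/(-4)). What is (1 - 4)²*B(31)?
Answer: 945/4 - 45*√970/4 ≈ -114.13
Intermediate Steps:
Q(P, u) = 25/4 - 5*√(P² + u²)/4 (Q(P, u) = (-5 + √(P² + u²))*(5*(-¼)) = (-5 + √(P² + u²))*(-5/4) = 25/4 - 5*√(P² + u²)/4)
B(l) = 105/4 - 5*√(9 + l²)/4 (B(l) = (25/4 - 5*√(3² + l²)/4) - 1*(-20) = (25/4 - 5*√(9 + l²)/4) + 20 = 105/4 - 5*√(9 + l²)/4)
(1 - 4)²*B(31) = (1 - 4)²*(105/4 - 5*√(9 + 31²)/4) = (-3)²*(105/4 - 5*√(9 + 961)/4) = 9*(105/4 - 5*√970/4) = 945/4 - 45*√970/4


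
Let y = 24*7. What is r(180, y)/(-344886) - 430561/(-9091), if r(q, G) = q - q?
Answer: 430561/9091 ≈ 47.361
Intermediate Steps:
y = 168
r(q, G) = 0
r(180, y)/(-344886) - 430561/(-9091) = 0/(-344886) - 430561/(-9091) = 0*(-1/344886) - 430561*(-1/9091) = 0 + 430561/9091 = 430561/9091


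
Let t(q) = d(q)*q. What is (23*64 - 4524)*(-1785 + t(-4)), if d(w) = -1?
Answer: 5435612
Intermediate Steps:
t(q) = -q
(23*64 - 4524)*(-1785 + t(-4)) = (23*64 - 4524)*(-1785 - 1*(-4)) = (1472 - 4524)*(-1785 + 4) = -3052*(-1781) = 5435612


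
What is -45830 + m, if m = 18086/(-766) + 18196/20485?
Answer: -359749228437/7845755 ≈ -45853.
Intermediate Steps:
m = -178276787/7845755 (m = 18086*(-1/766) + 18196*(1/20485) = -9043/383 + 18196/20485 = -178276787/7845755 ≈ -22.723)
-45830 + m = -45830 - 178276787/7845755 = -359749228437/7845755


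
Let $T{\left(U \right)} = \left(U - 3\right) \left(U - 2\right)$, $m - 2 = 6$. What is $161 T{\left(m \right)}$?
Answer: $4830$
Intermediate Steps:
$m = 8$ ($m = 2 + 6 = 8$)
$T{\left(U \right)} = \left(-3 + U\right) \left(-2 + U\right)$
$161 T{\left(m \right)} = 161 \left(6 + 8^{2} - 40\right) = 161 \left(6 + 64 - 40\right) = 161 \cdot 30 = 4830$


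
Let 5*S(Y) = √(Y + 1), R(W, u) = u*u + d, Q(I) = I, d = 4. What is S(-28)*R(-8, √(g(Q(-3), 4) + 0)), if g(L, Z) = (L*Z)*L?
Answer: 24*I*√3 ≈ 41.569*I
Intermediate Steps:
g(L, Z) = Z*L²
R(W, u) = 4 + u² (R(W, u) = u*u + 4 = u² + 4 = 4 + u²)
S(Y) = √(1 + Y)/5 (S(Y) = √(Y + 1)/5 = √(1 + Y)/5)
S(-28)*R(-8, √(g(Q(-3), 4) + 0)) = (√(1 - 28)/5)*(4 + (√(4*(-3)² + 0))²) = (√(-27)/5)*(4 + (√(4*9 + 0))²) = ((3*I*√3)/5)*(4 + (√(36 + 0))²) = (3*I*√3/5)*(4 + (√36)²) = (3*I*√3/5)*(4 + 6²) = (3*I*√3/5)*(4 + 36) = (3*I*√3/5)*40 = 24*I*√3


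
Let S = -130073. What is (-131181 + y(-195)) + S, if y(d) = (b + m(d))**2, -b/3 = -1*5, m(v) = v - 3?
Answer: -227765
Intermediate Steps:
m(v) = -3 + v
b = 15 (b = -(-3)*5 = -3*(-5) = 15)
y(d) = (12 + d)**2 (y(d) = (15 + (-3 + d))**2 = (12 + d)**2)
(-131181 + y(-195)) + S = (-131181 + (12 - 195)**2) - 130073 = (-131181 + (-183)**2) - 130073 = (-131181 + 33489) - 130073 = -97692 - 130073 = -227765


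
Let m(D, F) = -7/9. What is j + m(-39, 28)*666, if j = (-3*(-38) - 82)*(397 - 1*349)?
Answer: 1018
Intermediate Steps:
m(D, F) = -7/9 (m(D, F) = -7*1/9 = -7/9)
j = 1536 (j = (114 - 82)*(397 - 349) = 32*48 = 1536)
j + m(-39, 28)*666 = 1536 - 7/9*666 = 1536 - 518 = 1018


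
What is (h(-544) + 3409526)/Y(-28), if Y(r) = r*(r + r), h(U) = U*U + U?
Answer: 264637/112 ≈ 2362.8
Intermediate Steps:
h(U) = U + U² (h(U) = U² + U = U + U²)
Y(r) = 2*r² (Y(r) = r*(2*r) = 2*r²)
(h(-544) + 3409526)/Y(-28) = (-544*(1 - 544) + 3409526)/((2*(-28)²)) = (-544*(-543) + 3409526)/((2*784)) = (295392 + 3409526)/1568 = 3704918*(1/1568) = 264637/112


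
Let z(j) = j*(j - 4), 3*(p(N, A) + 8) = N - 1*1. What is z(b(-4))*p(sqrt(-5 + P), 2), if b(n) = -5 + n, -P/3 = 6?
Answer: -975 + 39*I*sqrt(23) ≈ -975.0 + 187.04*I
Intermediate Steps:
P = -18 (P = -3*6 = -18)
p(N, A) = -25/3 + N/3 (p(N, A) = -8 + (N - 1*1)/3 = -8 + (N - 1)/3 = -8 + (-1 + N)/3 = -8 + (-1/3 + N/3) = -25/3 + N/3)
z(j) = j*(-4 + j)
z(b(-4))*p(sqrt(-5 + P), 2) = ((-5 - 4)*(-4 + (-5 - 4)))*(-25/3 + sqrt(-5 - 18)/3) = (-9*(-4 - 9))*(-25/3 + sqrt(-23)/3) = (-9*(-13))*(-25/3 + (I*sqrt(23))/3) = 117*(-25/3 + I*sqrt(23)/3) = -975 + 39*I*sqrt(23)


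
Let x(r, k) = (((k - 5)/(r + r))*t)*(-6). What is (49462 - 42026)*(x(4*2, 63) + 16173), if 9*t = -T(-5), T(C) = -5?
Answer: 360517729/3 ≈ 1.2017e+8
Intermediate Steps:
t = 5/9 (t = (-1*(-5))/9 = (⅑)*5 = 5/9 ≈ 0.55556)
x(r, k) = -5*(-5 + k)/(3*r) (x(r, k) = (((k - 5)/(r + r))*(5/9))*(-6) = (((-5 + k)/((2*r)))*(5/9))*(-6) = (((-5 + k)*(1/(2*r)))*(5/9))*(-6) = (((-5 + k)/(2*r))*(5/9))*(-6) = (5*(-5 + k)/(18*r))*(-6) = -5*(-5 + k)/(3*r))
(49462 - 42026)*(x(4*2, 63) + 16173) = (49462 - 42026)*(5*(5 - 1*63)/(3*((4*2))) + 16173) = 7436*((5/3)*(5 - 63)/8 + 16173) = 7436*((5/3)*(⅛)*(-58) + 16173) = 7436*(-145/12 + 16173) = 7436*(193931/12) = 360517729/3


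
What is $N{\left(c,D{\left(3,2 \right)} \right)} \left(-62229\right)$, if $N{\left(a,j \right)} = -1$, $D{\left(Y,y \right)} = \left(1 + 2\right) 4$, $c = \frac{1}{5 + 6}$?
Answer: $62229$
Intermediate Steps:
$c = \frac{1}{11} \approx 0.090909$
$D{\left(Y,y \right)} = 12$ ($D{\left(Y,y \right)} = 3 \cdot 4 = 12$)
$N{\left(c,D{\left(3,2 \right)} \right)} \left(-62229\right) = \left(-1\right) \left(-62229\right) = 62229$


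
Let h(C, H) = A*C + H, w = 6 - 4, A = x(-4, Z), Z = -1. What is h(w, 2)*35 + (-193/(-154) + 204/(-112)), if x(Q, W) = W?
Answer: -25/44 ≈ -0.56818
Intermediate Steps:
A = -1
w = 2
h(C, H) = H - C (h(C, H) = -C + H = H - C)
h(w, 2)*35 + (-193/(-154) + 204/(-112)) = (2 - 1*2)*35 + (-193/(-154) + 204/(-112)) = (2 - 2)*35 + (-193*(-1/154) + 204*(-1/112)) = 0*35 + (193/154 - 51/28) = 0 - 25/44 = -25/44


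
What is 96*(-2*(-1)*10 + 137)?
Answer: 15072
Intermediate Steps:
96*(-2*(-1)*10 + 137) = 96*(2*10 + 137) = 96*(20 + 137) = 96*157 = 15072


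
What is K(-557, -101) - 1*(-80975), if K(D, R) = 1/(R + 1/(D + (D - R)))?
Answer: 8284875137/102314 ≈ 80975.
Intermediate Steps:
K(D, R) = 1/(R + 1/(-R + 2*D))
K(-557, -101) - 1*(-80975) = (-1*(-101) + 2*(-557))/(1 - 1*(-101)**2 + 2*(-557)*(-101)) - 1*(-80975) = (101 - 1114)/(1 - 1*10201 + 112514) + 80975 = -1013/(1 - 10201 + 112514) + 80975 = -1013/102314 + 80975 = 8284875137/102314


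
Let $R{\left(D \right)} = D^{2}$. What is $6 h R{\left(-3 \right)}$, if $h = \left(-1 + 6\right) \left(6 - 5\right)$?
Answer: $270$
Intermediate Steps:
$h = 5$ ($h = 5 \cdot 1 = 5$)
$6 h R{\left(-3 \right)} = 6 \cdot 5 \left(-3\right)^{2} = 30 \cdot 9 = 270$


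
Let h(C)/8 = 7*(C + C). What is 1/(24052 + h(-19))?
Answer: 1/21924 ≈ 4.5612e-5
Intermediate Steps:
h(C) = 112*C (h(C) = 8*(7*(C + C)) = 8*(7*(2*C)) = 8*(14*C) = 112*C)
1/(24052 + h(-19)) = 1/(24052 + 112*(-19)) = 1/(24052 - 2128) = 1/21924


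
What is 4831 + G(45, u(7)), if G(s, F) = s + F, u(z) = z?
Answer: 4883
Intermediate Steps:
G(s, F) = F + s
4831 + G(45, u(7)) = 4831 + (7 + 45) = 4831 + 52 = 4883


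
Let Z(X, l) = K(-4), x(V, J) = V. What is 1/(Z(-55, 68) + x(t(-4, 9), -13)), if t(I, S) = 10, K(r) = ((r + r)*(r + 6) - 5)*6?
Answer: -1/116 ≈ -0.0086207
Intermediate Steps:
K(r) = -30 + 12*r*(6 + r) (K(r) = ((2*r)*(6 + r) - 5)*6 = (2*r*(6 + r) - 5)*6 = (-5 + 2*r*(6 + r))*6 = -30 + 12*r*(6 + r))
Z(X, l) = -126 (Z(X, l) = -30 + 12*(-4)**2 + 72*(-4) = -30 + 12*16 - 288 = -30 + 192 - 288 = -126)
1/(Z(-55, 68) + x(t(-4, 9), -13)) = 1/(-126 + 10) = 1/(-116) = -1/116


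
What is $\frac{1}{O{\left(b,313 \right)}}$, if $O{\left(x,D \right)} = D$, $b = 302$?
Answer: $\frac{1}{313} \approx 0.0031949$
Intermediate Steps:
$\frac{1}{O{\left(b,313 \right)}} = \frac{1}{313}$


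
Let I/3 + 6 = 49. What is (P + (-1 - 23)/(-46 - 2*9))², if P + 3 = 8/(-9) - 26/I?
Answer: 132319009/9585216 ≈ 13.804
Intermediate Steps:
I = 129 (I = -18 + 3*49 = -18 + 147 = 129)
P = -1583/387 (P = -3 + (8/(-9) - 26/129) = -3 + (8*(-⅑) - 26*1/129) = -3 + (-8/9 - 26/129) = -3 - 422/387 = -1583/387 ≈ -4.0904)
(P + (-1 - 23)/(-46 - 2*9))² = (-1583/387 + (-1 - 23)/(-46 - 2*9))² = (-1583/387 - 24/(-46 - 18))² = (-1583/387 - 24/(-64))² = (-1583/387 - 24*(-1/64))² = (-1583/387 + 3/8)² = (-11503/3096)² = 132319009/9585216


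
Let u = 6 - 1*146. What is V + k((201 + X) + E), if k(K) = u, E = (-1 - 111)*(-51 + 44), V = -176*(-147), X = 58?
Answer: 25732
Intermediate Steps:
V = 25872
u = -140 (u = 6 - 146 = -140)
E = 784 (E = -112*(-7) = 784)
k(K) = -140
V + k((201 + X) + E) = 25872 - 140 = 25732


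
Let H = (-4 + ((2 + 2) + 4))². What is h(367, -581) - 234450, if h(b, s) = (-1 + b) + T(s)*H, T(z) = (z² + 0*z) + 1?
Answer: 5166908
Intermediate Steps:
H = 16 (H = (-4 + (4 + 4))² = (-4 + 8)² = 4² = 16)
T(z) = 1 + z² (T(z) = (z² + 0) + 1 = z² + 1 = 1 + z²)
h(b, s) = 15 + b + 16*s² (h(b, s) = (-1 + b) + (1 + s²)*16 = (-1 + b) + (16 + 16*s²) = 15 + b + 16*s²)
h(367, -581) - 234450 = (15 + 367 + 16*(-581)²) - 234450 = (15 + 367 + 16*337561) - 234450 = (15 + 367 + 5400976) - 234450 = 5401358 - 234450 = 5166908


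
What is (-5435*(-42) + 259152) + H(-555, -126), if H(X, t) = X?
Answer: 486867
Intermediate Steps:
(-5435*(-42) + 259152) + H(-555, -126) = (-5435*(-42) + 259152) - 555 = (228270 + 259152) - 555 = 487422 - 555 = 486867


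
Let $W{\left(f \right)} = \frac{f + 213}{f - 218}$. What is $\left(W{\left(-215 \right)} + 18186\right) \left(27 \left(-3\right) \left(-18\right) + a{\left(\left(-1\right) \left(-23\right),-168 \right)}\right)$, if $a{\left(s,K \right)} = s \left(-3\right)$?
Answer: $\frac{10937736060}{433} \approx 2.526 \cdot 10^{7}$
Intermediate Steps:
$W{\left(f \right)} = \frac{213 + f}{-218 + f}$
$a{\left(s,K \right)} = - 3 s$
$\left(W{\left(-215 \right)} + 18186\right) \left(27 \left(-3\right) \left(-18\right) + a{\left(\left(-1\right) \left(-23\right),-168 \right)}\right) = \left(\frac{213 - 215}{-218 - 215} + 18186\right) \left(27 \left(-3\right) \left(-18\right) - 3 \left(\left(-1\right) \left(-23\right)\right)\right) = \left(\frac{1}{-433} \left(-2\right) + 18186\right) \left(\left(-81\right) \left(-18\right) - 69\right) = \left(\left(- \frac{1}{433}\right) \left(-2\right) + 18186\right) \left(1458 - 69\right) = \left(\frac{2}{433} + 18186\right) 1389 = \frac{7874540}{433} \cdot 1389 = \frac{10937736060}{433}$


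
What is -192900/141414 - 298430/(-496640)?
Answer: -893327933/1170530816 ≈ -0.76318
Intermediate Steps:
-192900/141414 - 298430/(-496640) = -192900*1/141414 - 298430*(-1/496640) = -32150/23569 + 29843/49664 = -893327933/1170530816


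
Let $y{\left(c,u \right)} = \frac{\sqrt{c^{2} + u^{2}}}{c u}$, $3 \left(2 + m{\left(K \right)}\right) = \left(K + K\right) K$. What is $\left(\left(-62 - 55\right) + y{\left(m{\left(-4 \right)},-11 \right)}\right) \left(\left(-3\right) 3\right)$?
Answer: $1053 + \frac{9 \sqrt{1765}}{286} \approx 1054.3$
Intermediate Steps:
$m{\left(K \right)} = -2 + \frac{2 K^{2}}{3}$ ($m{\left(K \right)} = -2 + \frac{\left(K + K\right) K}{3} = -2 + \frac{2 K K}{3} = -2 + \frac{2 K^{2}}{3}$)
$y{\left(c,u \right)} = \frac{\sqrt{c^{2} + u^{2}}}{c u}$ ($y{\left(c,u \right)} = \sqrt{c^{2} + u^{2}} \frac{1}{c u} = \frac{\sqrt{c^{2} + u^{2}}}{c u}$)
$\left(\left(-62 - 55\right) + y{\left(m{\left(-4 \right)},-11 \right)}\right) \left(\left(-3\right) 3\right) = \left(\left(-62 - 55\right) + \frac{\sqrt{\left(-2 + \frac{2 \left(-4\right)^{2}}{3}\right)^{2} + \left(-11\right)^{2}}}{\left(-2 + \frac{2 \left(-4\right)^{2}}{3}\right) \left(-11\right)}\right) \left(\left(-3\right) 3\right) = \left(-117 + \frac{1}{-2 + \frac{2}{3} \cdot 16} \left(- \frac{1}{11}\right) \sqrt{\left(-2 + \frac{2}{3} \cdot 16\right)^{2} + 121}\right) \left(-9\right) = \left(-117 + \frac{1}{-2 + \frac{32}{3}} \left(- \frac{1}{11}\right) \sqrt{\left(-2 + \frac{32}{3}\right)^{2} + 121}\right) \left(-9\right) = \left(-117 + \frac{1}{\frac{26}{3}} \left(- \frac{1}{11}\right) \sqrt{\left(\frac{26}{3}\right)^{2} + 121}\right) \left(-9\right) = \left(-117 + \frac{3}{26} \left(- \frac{1}{11}\right) \sqrt{\frac{676}{9} + 121}\right) \left(-9\right) = \left(-117 + \frac{3}{26} \left(- \frac{1}{11}\right) \sqrt{\frac{1765}{9}}\right) \left(-9\right) = \left(-117 + \frac{3}{26} \left(- \frac{1}{11}\right) \frac{\sqrt{1765}}{3}\right) \left(-9\right) = \left(-117 - \frac{\sqrt{1765}}{286}\right) \left(-9\right) = 1053 + \frac{9 \sqrt{1765}}{286}$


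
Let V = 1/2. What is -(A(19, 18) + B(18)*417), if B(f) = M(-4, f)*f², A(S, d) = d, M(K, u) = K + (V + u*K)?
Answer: 10200636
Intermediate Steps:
V = ½ ≈ 0.50000
M(K, u) = ½ + K + K*u (M(K, u) = K + (½ + u*K) = K + (½ + K*u) = ½ + K + K*u)
B(f) = f²*(-7/2 - 4*f) (B(f) = (½ - 4 - 4*f)*f² = (-7/2 - 4*f)*f² = f²*(-7/2 - 4*f))
-(A(19, 18) + B(18)*417) = -(18 + ((½)*18²*(-7 - 8*18))*417) = -(18 + ((½)*324*(-7 - 144))*417) = -(18 + ((½)*324*(-151))*417) = -(18 - 24462*417) = -(18 - 10200654) = -1*(-10200636) = 10200636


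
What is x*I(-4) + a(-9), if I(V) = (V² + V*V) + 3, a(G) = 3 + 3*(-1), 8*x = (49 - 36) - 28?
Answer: -525/8 ≈ -65.625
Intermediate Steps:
x = -15/8 (x = ((49 - 36) - 28)/8 = (13 - 28)/8 = (⅛)*(-15) = -15/8 ≈ -1.8750)
a(G) = 0 (a(G) = 3 - 3 = 0)
I(V) = 3 + 2*V² (I(V) = (V² + V²) + 3 = 2*V² + 3 = 3 + 2*V²)
x*I(-4) + a(-9) = -15*(3 + 2*(-4)²)/8 + 0 = -15*(3 + 2*16)/8 + 0 = -15*(3 + 32)/8 + 0 = -15/8*35 + 0 = -525/8 + 0 = -525/8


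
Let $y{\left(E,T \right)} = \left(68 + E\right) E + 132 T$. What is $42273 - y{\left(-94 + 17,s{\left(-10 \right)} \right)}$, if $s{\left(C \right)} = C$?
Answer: $42900$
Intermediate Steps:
$y{\left(E,T \right)} = 132 T + E \left(68 + E\right)$ ($y{\left(E,T \right)} = E \left(68 + E\right) + 132 T = 132 T + E \left(68 + E\right)$)
$42273 - y{\left(-94 + 17,s{\left(-10 \right)} \right)} = 42273 - \left(\left(-94 + 17\right)^{2} + 68 \left(-94 + 17\right) + 132 \left(-10\right)\right) = 42273 - \left(\left(-77\right)^{2} + 68 \left(-77\right) - 1320\right) = 42273 - \left(5929 - 5236 - 1320\right) = 42273 - -627 = 42273 + 627 = 42900$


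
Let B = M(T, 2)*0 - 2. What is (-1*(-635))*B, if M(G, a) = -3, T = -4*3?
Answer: -1270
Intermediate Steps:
T = -12
B = -2 (B = -3*0 - 2 = 0 - 2 = -2)
(-1*(-635))*B = -1*(-635)*(-2) = 635*(-2) = -1270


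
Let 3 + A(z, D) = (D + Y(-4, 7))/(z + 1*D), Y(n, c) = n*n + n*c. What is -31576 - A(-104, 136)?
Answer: -252615/8 ≈ -31577.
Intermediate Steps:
Y(n, c) = n² + c*n
A(z, D) = -3 + (-12 + D)/(D + z) (A(z, D) = -3 + (D - 4*(7 - 4))/(z + 1*D) = -3 + (D - 4*3)/(z + D) = -3 + (D - 12)/(D + z) = -3 + (-12 + D)/(D + z))
-31576 - A(-104, 136) = -31576 - (-12 - 3*(-104) - 2*136)/(136 - 104) = -31576 - (-12 + 312 - 272)/32 = -31576 - 28/32 = -31576 - 1*7/8 = -31576 - 7/8 = -252615/8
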